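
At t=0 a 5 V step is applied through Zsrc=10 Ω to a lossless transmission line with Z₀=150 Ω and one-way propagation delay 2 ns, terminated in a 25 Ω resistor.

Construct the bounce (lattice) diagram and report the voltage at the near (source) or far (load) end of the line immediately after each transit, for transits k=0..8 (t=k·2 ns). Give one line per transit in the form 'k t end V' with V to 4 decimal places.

Γ_L=-0.714286, Γ_S=-0.875000; launch V₁=5·150/160=4.687500
k=0 src: V=4.6875
k=1 load: inc=4.687500, refl=4.687500·-0.714286=-3.3482; V=0.000000+4.687500+-3.348214=1.3393
k=2 src: inc=-3.348214, refl=-3.348214·-0.875000=2.9297; V=4.687500+-3.348214+2.929688=4.2690
k=3 load: inc=2.929688, refl=2.929688·-0.714286=-2.0926; V=1.339286+2.929688+-2.092634=2.1763
k=4 src: inc=-2.092634, refl=-2.092634·-0.875000=1.8311; V=4.268973+-2.092634+1.831055=4.0074
k=5 load: inc=1.831055, refl=1.831055·-0.714286=-1.3079; V=2.176339+1.831055+-1.307896=2.6995
k=6 src: inc=-1.307896, refl=-1.307896·-0.875000=1.1444; V=4.007394+-1.307896+1.144409=3.8439
k=7 load: inc=1.144409, refl=1.144409·-0.714286=-0.8174; V=2.699498+1.144409+-0.817435=3.0265
k=8 src: inc=-0.817435, refl=-0.817435·-0.875000=0.7153; V=3.843907+-0.817435+0.715256=3.7417

0 0 source 4.6875
1 2 load 1.3393
2 4 source 4.2690
3 6 load 2.1763
4 8 source 4.0074
5 10 load 2.6995
6 12 source 3.8439
7 14 load 3.0265
8 16 source 3.7417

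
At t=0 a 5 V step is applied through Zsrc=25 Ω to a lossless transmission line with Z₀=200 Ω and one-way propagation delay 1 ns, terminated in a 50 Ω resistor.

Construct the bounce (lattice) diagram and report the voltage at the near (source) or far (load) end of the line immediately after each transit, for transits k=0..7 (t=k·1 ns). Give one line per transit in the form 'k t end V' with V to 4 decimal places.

0 0 source 4.4444
1 1 load 1.7778
2 2 source 3.8519
3 3 load 2.6074
4 4 source 3.5753
5 5 load 2.9946
6 6 source 3.4463
7 7 load 3.1752

Γ_L=-0.600000, Γ_S=-0.777778; launch V₁=5·200/225=4.444444
k=0 src: V=4.4444
k=1 load: inc=4.444444, refl=4.444444·-0.600000=-2.6667; V=0.000000+4.444444+-2.666667=1.7778
k=2 src: inc=-2.666667, refl=-2.666667·-0.777778=2.0741; V=4.444444+-2.666667+2.074074=3.8519
k=3 load: inc=2.074074, refl=2.074074·-0.600000=-1.2444; V=1.777778+2.074074+-1.244444=2.6074
k=4 src: inc=-1.244444, refl=-1.244444·-0.777778=0.9679; V=3.851852+-1.244444+0.967901=3.5753
k=5 load: inc=0.967901, refl=0.967901·-0.600000=-0.5807; V=2.607407+0.967901+-0.580741=2.9946
k=6 src: inc=-0.580741, refl=-0.580741·-0.777778=0.4517; V=3.575309+-0.580741+0.451687=3.4463
k=7 load: inc=0.451687, refl=0.451687·-0.600000=-0.2710; V=2.994568+0.451687+-0.271012=3.1752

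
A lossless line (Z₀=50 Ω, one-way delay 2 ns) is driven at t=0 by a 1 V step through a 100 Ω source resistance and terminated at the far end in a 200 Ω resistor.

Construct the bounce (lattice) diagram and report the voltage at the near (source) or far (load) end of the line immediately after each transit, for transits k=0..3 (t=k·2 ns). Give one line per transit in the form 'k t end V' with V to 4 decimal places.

0 0 source 0.3333
1 2 load 0.5333
2 4 source 0.6000
3 6 load 0.6400

Γ_L=0.600000, Γ_S=0.333333; launch V₁=1·50/150=0.333333
k=0 src: V=0.3333
k=1 load: inc=0.333333, refl=0.333333·0.600000=0.2000; V=0.000000+0.333333+0.200000=0.5333
k=2 src: inc=0.200000, refl=0.200000·0.333333=0.0667; V=0.333333+0.200000+0.066667=0.6000
k=3 load: inc=0.066667, refl=0.066667·0.600000=0.0400; V=0.533333+0.066667+0.040000=0.6400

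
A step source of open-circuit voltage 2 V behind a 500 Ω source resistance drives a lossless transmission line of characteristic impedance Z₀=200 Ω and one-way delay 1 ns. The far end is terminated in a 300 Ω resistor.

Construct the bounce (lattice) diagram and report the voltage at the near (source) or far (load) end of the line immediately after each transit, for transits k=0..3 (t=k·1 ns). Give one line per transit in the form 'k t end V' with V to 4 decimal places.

0 0 source 0.5714
1 1 load 0.6857
2 2 source 0.7347
3 3 load 0.7445

Γ_L=0.200000, Γ_S=0.428571; launch V₁=2·200/700=0.571429
k=0 src: V=0.5714
k=1 load: inc=0.571429, refl=0.571429·0.200000=0.1143; V=0.000000+0.571429+0.114286=0.6857
k=2 src: inc=0.114286, refl=0.114286·0.428571=0.0490; V=0.571429+0.114286+0.048980=0.7347
k=3 load: inc=0.048980, refl=0.048980·0.200000=0.0098; V=0.685714+0.048980+0.009796=0.7445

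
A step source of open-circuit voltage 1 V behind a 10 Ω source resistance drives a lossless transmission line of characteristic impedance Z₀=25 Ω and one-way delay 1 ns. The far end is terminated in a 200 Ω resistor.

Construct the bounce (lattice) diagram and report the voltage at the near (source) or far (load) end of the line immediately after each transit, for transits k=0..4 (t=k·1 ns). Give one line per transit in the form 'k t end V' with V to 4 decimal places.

0 0 source 0.7143
1 1 load 1.2698
2 2 source 1.0317
3 3 load 0.8466
4 4 source 0.9259

Γ_L=0.777778, Γ_S=-0.428571; launch V₁=1·25/35=0.714286
k=0 src: V=0.7143
k=1 load: inc=0.714286, refl=0.714286·0.777778=0.5556; V=0.000000+0.714286+0.555556=1.2698
k=2 src: inc=0.555556, refl=0.555556·-0.428571=-0.2381; V=0.714286+0.555556+-0.238095=1.0317
k=3 load: inc=-0.238095, refl=-0.238095·0.777778=-0.1852; V=1.269841+-0.238095+-0.185185=0.8466
k=4 src: inc=-0.185185, refl=-0.185185·-0.428571=0.0794; V=1.031746+-0.185185+0.079365=0.9259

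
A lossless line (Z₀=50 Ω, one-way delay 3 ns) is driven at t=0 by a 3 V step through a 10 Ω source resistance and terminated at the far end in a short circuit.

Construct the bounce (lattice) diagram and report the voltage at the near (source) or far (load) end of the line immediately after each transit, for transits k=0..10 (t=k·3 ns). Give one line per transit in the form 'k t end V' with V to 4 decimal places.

0 0 source 2.5000
1 3 load 0.0000
2 6 source 1.6667
3 9 load 0.0000
4 12 source 1.1111
5 15 load 0.0000
6 18 source 0.7407
7 21 load 0.0000
8 24 source 0.4938
9 27 load 0.0000
10 30 source 0.3292

Γ_L=-1.000000, Γ_S=-0.666667; launch V₁=3·50/60=2.500000
k=0 src: V=2.5000
k=1 load: inc=2.500000, refl=2.500000·-1.000000=-2.5000; V=0.000000+2.500000+-2.500000=0.0000
k=2 src: inc=-2.500000, refl=-2.500000·-0.666667=1.6667; V=2.500000+-2.500000+1.666667=1.6667
k=3 load: inc=1.666667, refl=1.666667·-1.000000=-1.6667; V=0.000000+1.666667+-1.666667=0.0000
k=4 src: inc=-1.666667, refl=-1.666667·-0.666667=1.1111; V=1.666667+-1.666667+1.111111=1.1111
k=5 load: inc=1.111111, refl=1.111111·-1.000000=-1.1111; V=0.000000+1.111111+-1.111111=0.0000
k=6 src: inc=-1.111111, refl=-1.111111·-0.666667=0.7407; V=1.111111+-1.111111+0.740741=0.7407
k=7 load: inc=0.740741, refl=0.740741·-1.000000=-0.7407; V=0.000000+0.740741+-0.740741=0.0000
k=8 src: inc=-0.740741, refl=-0.740741·-0.666667=0.4938; V=0.740741+-0.740741+0.493827=0.4938
k=9 load: inc=0.493827, refl=0.493827·-1.000000=-0.4938; V=0.000000+0.493827+-0.493827=0.0000
k=10 src: inc=-0.493827, refl=-0.493827·-0.666667=0.3292; V=0.493827+-0.493827+0.329218=0.3292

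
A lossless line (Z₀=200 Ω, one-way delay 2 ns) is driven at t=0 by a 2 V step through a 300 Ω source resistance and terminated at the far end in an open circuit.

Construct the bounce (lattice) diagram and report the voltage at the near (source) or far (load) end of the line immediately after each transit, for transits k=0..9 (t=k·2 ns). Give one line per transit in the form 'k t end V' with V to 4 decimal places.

Γ_L=1.000000, Γ_S=0.200000; launch V₁=2·200/500=0.800000
k=0 src: V=0.8000
k=1 load: inc=0.800000, refl=0.800000·1.000000=0.8000; V=0.000000+0.800000+0.800000=1.6000
k=2 src: inc=0.800000, refl=0.800000·0.200000=0.1600; V=0.800000+0.800000+0.160000=1.7600
k=3 load: inc=0.160000, refl=0.160000·1.000000=0.1600; V=1.600000+0.160000+0.160000=1.9200
k=4 src: inc=0.160000, refl=0.160000·0.200000=0.0320; V=1.760000+0.160000+0.032000=1.9520
k=5 load: inc=0.032000, refl=0.032000·1.000000=0.0320; V=1.920000+0.032000+0.032000=1.9840
k=6 src: inc=0.032000, refl=0.032000·0.200000=0.0064; V=1.952000+0.032000+0.006400=1.9904
k=7 load: inc=0.006400, refl=0.006400·1.000000=0.0064; V=1.984000+0.006400+0.006400=1.9968
k=8 src: inc=0.006400, refl=0.006400·0.200000=0.0013; V=1.990400+0.006400+0.001280=1.9981
k=9 load: inc=0.001280, refl=0.001280·1.000000=0.0013; V=1.996800+0.001280+0.001280=1.9994

0 0 source 0.8000
1 2 load 1.6000
2 4 source 1.7600
3 6 load 1.9200
4 8 source 1.9520
5 10 load 1.9840
6 12 source 1.9904
7 14 load 1.9968
8 16 source 1.9981
9 18 load 1.9994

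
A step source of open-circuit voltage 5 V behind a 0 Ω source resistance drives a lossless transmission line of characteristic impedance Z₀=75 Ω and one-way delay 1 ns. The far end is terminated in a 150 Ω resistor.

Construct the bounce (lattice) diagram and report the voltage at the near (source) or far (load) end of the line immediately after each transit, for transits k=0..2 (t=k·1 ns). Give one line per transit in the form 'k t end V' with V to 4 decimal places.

Γ_L=0.333333, Γ_S=-1.000000; launch V₁=5·75/75=5.000000
k=0 src: V=5.0000
k=1 load: inc=5.000000, refl=5.000000·0.333333=1.6667; V=0.000000+5.000000+1.666667=6.6667
k=2 src: inc=1.666667, refl=1.666667·-1.000000=-1.6667; V=5.000000+1.666667+-1.666667=5.0000

0 0 source 5.0000
1 1 load 6.6667
2 2 source 5.0000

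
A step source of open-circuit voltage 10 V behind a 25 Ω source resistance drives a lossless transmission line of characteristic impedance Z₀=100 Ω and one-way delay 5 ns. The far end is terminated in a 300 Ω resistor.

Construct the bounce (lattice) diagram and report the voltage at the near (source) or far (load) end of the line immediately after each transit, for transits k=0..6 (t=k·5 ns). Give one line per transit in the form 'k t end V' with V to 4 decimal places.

0 0 source 8.0000
1 5 load 12.0000
2 10 source 9.6000
3 15 load 8.4000
4 20 source 9.1200
5 25 load 9.4800
6 30 source 9.2640

Γ_L=0.500000, Γ_S=-0.600000; launch V₁=10·100/125=8.000000
k=0 src: V=8.0000
k=1 load: inc=8.000000, refl=8.000000·0.500000=4.0000; V=0.000000+8.000000+4.000000=12.0000
k=2 src: inc=4.000000, refl=4.000000·-0.600000=-2.4000; V=8.000000+4.000000+-2.400000=9.6000
k=3 load: inc=-2.400000, refl=-2.400000·0.500000=-1.2000; V=12.000000+-2.400000+-1.200000=8.4000
k=4 src: inc=-1.200000, refl=-1.200000·-0.600000=0.7200; V=9.600000+-1.200000+0.720000=9.1200
k=5 load: inc=0.720000, refl=0.720000·0.500000=0.3600; V=8.400000+0.720000+0.360000=9.4800
k=6 src: inc=0.360000, refl=0.360000·-0.600000=-0.2160; V=9.120000+0.360000+-0.216000=9.2640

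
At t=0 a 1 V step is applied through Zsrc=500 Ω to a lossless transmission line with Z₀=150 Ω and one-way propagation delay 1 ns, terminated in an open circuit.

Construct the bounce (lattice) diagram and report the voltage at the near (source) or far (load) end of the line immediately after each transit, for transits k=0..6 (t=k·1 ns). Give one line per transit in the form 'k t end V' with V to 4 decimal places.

0 0 source 0.2308
1 1 load 0.4615
2 2 source 0.5858
3 3 load 0.7101
4 4 source 0.7770
5 5 load 0.8439
6 6 source 0.8799

Γ_L=1.000000, Γ_S=0.538462; launch V₁=1·150/650=0.230769
k=0 src: V=0.2308
k=1 load: inc=0.230769, refl=0.230769·1.000000=0.2308; V=0.000000+0.230769+0.230769=0.4615
k=2 src: inc=0.230769, refl=0.230769·0.538462=0.1243; V=0.230769+0.230769+0.124260=0.5858
k=3 load: inc=0.124260, refl=0.124260·1.000000=0.1243; V=0.461538+0.124260+0.124260=0.7101
k=4 src: inc=0.124260, refl=0.124260·0.538462=0.0669; V=0.585799+0.124260+0.066909=0.7770
k=5 load: inc=0.066909, refl=0.066909·1.000000=0.0669; V=0.710059+0.066909+0.066909=0.8439
k=6 src: inc=0.066909, refl=0.066909·0.538462=0.0360; V=0.776969+0.066909+0.036028=0.8799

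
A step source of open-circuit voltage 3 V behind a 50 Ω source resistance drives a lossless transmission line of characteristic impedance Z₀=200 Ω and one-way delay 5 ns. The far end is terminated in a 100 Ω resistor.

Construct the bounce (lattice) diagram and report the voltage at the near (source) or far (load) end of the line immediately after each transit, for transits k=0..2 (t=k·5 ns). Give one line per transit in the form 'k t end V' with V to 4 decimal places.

0 0 source 2.4000
1 5 load 1.6000
2 10 source 2.0800

Γ_L=-0.333333, Γ_S=-0.600000; launch V₁=3·200/250=2.400000
k=0 src: V=2.4000
k=1 load: inc=2.400000, refl=2.400000·-0.333333=-0.8000; V=0.000000+2.400000+-0.800000=1.6000
k=2 src: inc=-0.800000, refl=-0.800000·-0.600000=0.4800; V=2.400000+-0.800000+0.480000=2.0800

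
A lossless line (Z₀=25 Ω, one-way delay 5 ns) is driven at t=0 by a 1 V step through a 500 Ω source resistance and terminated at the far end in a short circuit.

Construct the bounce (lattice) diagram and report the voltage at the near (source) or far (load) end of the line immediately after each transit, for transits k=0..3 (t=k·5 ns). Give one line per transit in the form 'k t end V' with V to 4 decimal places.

0 0 source 0.0476
1 5 load 0.0000
2 10 source -0.0431
3 15 load 0.0000

Γ_L=-1.000000, Γ_S=0.904762; launch V₁=1·25/525=0.047619
k=0 src: V=0.0476
k=1 load: inc=0.047619, refl=0.047619·-1.000000=-0.0476; V=0.000000+0.047619+-0.047619=0.0000
k=2 src: inc=-0.047619, refl=-0.047619·0.904762=-0.0431; V=0.047619+-0.047619+-0.043084=-0.0431
k=3 load: inc=-0.043084, refl=-0.043084·-1.000000=0.0431; V=0.000000+-0.043084+0.043084=0.0000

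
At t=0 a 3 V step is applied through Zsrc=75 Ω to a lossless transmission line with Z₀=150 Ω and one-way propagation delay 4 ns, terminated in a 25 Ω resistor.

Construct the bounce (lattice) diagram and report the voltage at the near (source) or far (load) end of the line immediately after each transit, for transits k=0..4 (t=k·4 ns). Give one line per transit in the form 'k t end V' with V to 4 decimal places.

0 0 source 2.0000
1 4 load 0.5714
2 8 source 1.0476
3 12 load 0.7075
4 16 source 0.8209

Γ_L=-0.714286, Γ_S=-0.333333; launch V₁=3·150/225=2.000000
k=0 src: V=2.0000
k=1 load: inc=2.000000, refl=2.000000·-0.714286=-1.4286; V=0.000000+2.000000+-1.428571=0.5714
k=2 src: inc=-1.428571, refl=-1.428571·-0.333333=0.4762; V=2.000000+-1.428571+0.476190=1.0476
k=3 load: inc=0.476190, refl=0.476190·-0.714286=-0.3401; V=0.571429+0.476190+-0.340136=0.7075
k=4 src: inc=-0.340136, refl=-0.340136·-0.333333=0.1134; V=1.047619+-0.340136+0.113379=0.8209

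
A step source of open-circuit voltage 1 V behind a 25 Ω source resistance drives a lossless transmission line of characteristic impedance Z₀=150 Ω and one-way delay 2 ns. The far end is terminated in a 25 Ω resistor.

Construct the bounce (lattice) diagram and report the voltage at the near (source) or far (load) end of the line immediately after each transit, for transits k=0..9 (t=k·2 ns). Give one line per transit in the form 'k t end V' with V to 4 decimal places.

Γ_L=-0.714286, Γ_S=-0.714286; launch V₁=1·150/175=0.857143
k=0 src: V=0.8571
k=1 load: inc=0.857143, refl=0.857143·-0.714286=-0.6122; V=0.000000+0.857143+-0.612245=0.2449
k=2 src: inc=-0.612245, refl=-0.612245·-0.714286=0.4373; V=0.857143+-0.612245+0.437318=0.6822
k=3 load: inc=0.437318, refl=0.437318·-0.714286=-0.3124; V=0.244898+0.437318+-0.312370=0.3698
k=4 src: inc=-0.312370, refl=-0.312370·-0.714286=0.2231; V=0.682216+-0.312370+0.223121=0.5930
k=5 load: inc=0.223121, refl=0.223121·-0.714286=-0.1594; V=0.369846+0.223121+-0.159372=0.4336
k=6 src: inc=-0.159372, refl=-0.159372·-0.714286=0.1138; V=0.592967+-0.159372+0.113837=0.5474
k=7 load: inc=0.113837, refl=0.113837·-0.714286=-0.0813; V=0.433595+0.113837+-0.081312=0.4661
k=8 src: inc=-0.081312, refl=-0.081312·-0.714286=0.0581; V=0.547432+-0.081312+0.058080=0.5242
k=9 load: inc=0.058080, refl=0.058080·-0.714286=-0.0415; V=0.466120+0.058080+-0.041486=0.4827

0 0 source 0.8571
1 2 load 0.2449
2 4 source 0.6822
3 6 load 0.3698
4 8 source 0.5930
5 10 load 0.4336
6 12 source 0.5474
7 14 load 0.4661
8 16 source 0.5242
9 18 load 0.4827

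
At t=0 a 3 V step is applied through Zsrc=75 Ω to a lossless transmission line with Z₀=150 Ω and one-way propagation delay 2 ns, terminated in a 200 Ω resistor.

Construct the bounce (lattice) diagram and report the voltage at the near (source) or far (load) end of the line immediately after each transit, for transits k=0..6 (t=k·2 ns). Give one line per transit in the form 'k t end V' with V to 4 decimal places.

0 0 source 2.0000
1 2 load 2.2857
2 4 source 2.1905
3 6 load 2.1769
4 8 source 2.1814
5 10 load 2.1821
6 12 source 2.1818

Γ_L=0.142857, Γ_S=-0.333333; launch V₁=3·150/225=2.000000
k=0 src: V=2.0000
k=1 load: inc=2.000000, refl=2.000000·0.142857=0.2857; V=0.000000+2.000000+0.285714=2.2857
k=2 src: inc=0.285714, refl=0.285714·-0.333333=-0.0952; V=2.000000+0.285714+-0.095238=2.1905
k=3 load: inc=-0.095238, refl=-0.095238·0.142857=-0.0136; V=2.285714+-0.095238+-0.013605=2.1769
k=4 src: inc=-0.013605, refl=-0.013605·-0.333333=0.0045; V=2.190476+-0.013605+0.004535=2.1814
k=5 load: inc=0.004535, refl=0.004535·0.142857=0.0006; V=2.176871+0.004535+0.000648=2.1821
k=6 src: inc=0.000648, refl=0.000648·-0.333333=-0.0002; V=2.181406+0.000648+-0.000216=2.1818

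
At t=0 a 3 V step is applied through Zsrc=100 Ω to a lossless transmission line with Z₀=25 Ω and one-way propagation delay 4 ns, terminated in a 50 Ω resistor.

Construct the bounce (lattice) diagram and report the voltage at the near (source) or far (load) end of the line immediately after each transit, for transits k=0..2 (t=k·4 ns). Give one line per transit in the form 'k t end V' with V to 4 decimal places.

Γ_L=0.333333, Γ_S=0.600000; launch V₁=3·25/125=0.600000
k=0 src: V=0.6000
k=1 load: inc=0.600000, refl=0.600000·0.333333=0.2000; V=0.000000+0.600000+0.200000=0.8000
k=2 src: inc=0.200000, refl=0.200000·0.600000=0.1200; V=0.600000+0.200000+0.120000=0.9200

0 0 source 0.6000
1 4 load 0.8000
2 8 source 0.9200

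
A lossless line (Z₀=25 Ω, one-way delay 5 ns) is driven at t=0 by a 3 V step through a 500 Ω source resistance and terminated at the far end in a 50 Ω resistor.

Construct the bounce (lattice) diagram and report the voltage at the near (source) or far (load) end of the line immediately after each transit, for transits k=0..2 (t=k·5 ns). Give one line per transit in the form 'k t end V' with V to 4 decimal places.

0 0 source 0.1429
1 5 load 0.1905
2 10 source 0.2336

Γ_L=0.333333, Γ_S=0.904762; launch V₁=3·25/525=0.142857
k=0 src: V=0.1429
k=1 load: inc=0.142857, refl=0.142857·0.333333=0.0476; V=0.000000+0.142857+0.047619=0.1905
k=2 src: inc=0.047619, refl=0.047619·0.904762=0.0431; V=0.142857+0.047619+0.043084=0.2336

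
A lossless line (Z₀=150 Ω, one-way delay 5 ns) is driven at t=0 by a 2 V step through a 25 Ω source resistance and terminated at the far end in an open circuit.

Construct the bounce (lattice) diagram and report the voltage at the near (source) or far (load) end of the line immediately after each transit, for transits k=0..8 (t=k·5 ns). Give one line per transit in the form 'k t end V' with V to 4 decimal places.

Γ_L=1.000000, Γ_S=-0.714286; launch V₁=2·150/175=1.714286
k=0 src: V=1.7143
k=1 load: inc=1.714286, refl=1.714286·1.000000=1.7143; V=0.000000+1.714286+1.714286=3.4286
k=2 src: inc=1.714286, refl=1.714286·-0.714286=-1.2245; V=1.714286+1.714286+-1.224490=2.2041
k=3 load: inc=-1.224490, refl=-1.224490·1.000000=-1.2245; V=3.428571+-1.224490+-1.224490=0.9796
k=4 src: inc=-1.224490, refl=-1.224490·-0.714286=0.8746; V=2.204082+-1.224490+0.874636=1.8542
k=5 load: inc=0.874636, refl=0.874636·1.000000=0.8746; V=0.979592+0.874636+0.874636=2.7289
k=6 src: inc=0.874636, refl=0.874636·-0.714286=-0.6247; V=1.854227+0.874636+-0.624740=2.1041
k=7 load: inc=-0.624740, refl=-0.624740·1.000000=-0.6247; V=2.728863+-0.624740+-0.624740=1.4794
k=8 src: inc=-0.624740, refl=-0.624740·-0.714286=0.4462; V=2.104123+-0.624740+0.446243=1.9256

0 0 source 1.7143
1 5 load 3.4286
2 10 source 2.2041
3 15 load 0.9796
4 20 source 1.8542
5 25 load 2.7289
6 30 source 2.1041
7 35 load 1.4794
8 40 source 1.9256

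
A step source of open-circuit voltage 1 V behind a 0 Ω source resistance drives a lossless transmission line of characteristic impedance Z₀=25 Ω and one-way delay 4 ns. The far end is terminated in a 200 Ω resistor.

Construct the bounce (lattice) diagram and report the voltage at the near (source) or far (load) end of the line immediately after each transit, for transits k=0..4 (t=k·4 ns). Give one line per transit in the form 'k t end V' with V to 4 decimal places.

Γ_L=0.777778, Γ_S=-1.000000; launch V₁=1·25/25=1.000000
k=0 src: V=1.0000
k=1 load: inc=1.000000, refl=1.000000·0.777778=0.7778; V=0.000000+1.000000+0.777778=1.7778
k=2 src: inc=0.777778, refl=0.777778·-1.000000=-0.7778; V=1.000000+0.777778+-0.777778=1.0000
k=3 load: inc=-0.777778, refl=-0.777778·0.777778=-0.6049; V=1.777778+-0.777778+-0.604938=0.3951
k=4 src: inc=-0.604938, refl=-0.604938·-1.000000=0.6049; V=1.000000+-0.604938+0.604938=1.0000

0 0 source 1.0000
1 4 load 1.7778
2 8 source 1.0000
3 12 load 0.3951
4 16 source 1.0000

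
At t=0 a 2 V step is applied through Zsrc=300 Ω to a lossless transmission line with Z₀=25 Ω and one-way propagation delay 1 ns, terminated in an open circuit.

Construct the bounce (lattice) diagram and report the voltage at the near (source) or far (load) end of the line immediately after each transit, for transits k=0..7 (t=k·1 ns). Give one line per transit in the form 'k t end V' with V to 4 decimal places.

Γ_L=1.000000, Γ_S=0.846154; launch V₁=2·25/325=0.153846
k=0 src: V=0.1538
k=1 load: inc=0.153846, refl=0.153846·1.000000=0.1538; V=0.000000+0.153846+0.153846=0.3077
k=2 src: inc=0.153846, refl=0.153846·0.846154=0.1302; V=0.153846+0.153846+0.130178=0.4379
k=3 load: inc=0.130178, refl=0.130178·1.000000=0.1302; V=0.307692+0.130178+0.130178=0.5680
k=4 src: inc=0.130178, refl=0.130178·0.846154=0.1102; V=0.437870+0.130178+0.110150=0.6782
k=5 load: inc=0.110150, refl=0.110150·1.000000=0.1102; V=0.568047+0.110150+0.110150=0.7883
k=6 src: inc=0.110150, refl=0.110150·0.846154=0.0932; V=0.678198+0.110150+0.093204=0.8816
k=7 load: inc=0.093204, refl=0.093204·1.000000=0.0932; V=0.788348+0.093204+0.093204=0.9748

0 0 source 0.1538
1 1 load 0.3077
2 2 source 0.4379
3 3 load 0.5680
4 4 source 0.6782
5 5 load 0.7883
6 6 source 0.8816
7 7 load 0.9748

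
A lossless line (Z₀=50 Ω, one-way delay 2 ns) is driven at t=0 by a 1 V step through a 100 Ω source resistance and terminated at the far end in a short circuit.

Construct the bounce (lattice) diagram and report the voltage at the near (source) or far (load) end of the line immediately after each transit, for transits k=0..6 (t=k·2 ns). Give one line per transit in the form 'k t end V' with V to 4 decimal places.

Γ_L=-1.000000, Γ_S=0.333333; launch V₁=1·50/150=0.333333
k=0 src: V=0.3333
k=1 load: inc=0.333333, refl=0.333333·-1.000000=-0.3333; V=0.000000+0.333333+-0.333333=0.0000
k=2 src: inc=-0.333333, refl=-0.333333·0.333333=-0.1111; V=0.333333+-0.333333+-0.111111=-0.1111
k=3 load: inc=-0.111111, refl=-0.111111·-1.000000=0.1111; V=0.000000+-0.111111+0.111111=0.0000
k=4 src: inc=0.111111, refl=0.111111·0.333333=0.0370; V=-0.111111+0.111111+0.037037=0.0370
k=5 load: inc=0.037037, refl=0.037037·-1.000000=-0.0370; V=0.000000+0.037037+-0.037037=0.0000
k=6 src: inc=-0.037037, refl=-0.037037·0.333333=-0.0123; V=0.037037+-0.037037+-0.012346=-0.0123

0 0 source 0.3333
1 2 load 0.0000
2 4 source -0.1111
3 6 load 0.0000
4 8 source 0.0370
5 10 load 0.0000
6 12 source -0.0123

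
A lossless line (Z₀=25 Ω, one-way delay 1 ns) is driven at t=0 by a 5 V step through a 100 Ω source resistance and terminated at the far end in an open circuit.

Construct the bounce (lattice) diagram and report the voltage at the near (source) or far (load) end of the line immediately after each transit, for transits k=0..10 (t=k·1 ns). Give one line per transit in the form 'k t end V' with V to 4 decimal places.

Γ_L=1.000000, Γ_S=0.600000; launch V₁=5·25/125=1.000000
k=0 src: V=1.0000
k=1 load: inc=1.000000, refl=1.000000·1.000000=1.0000; V=0.000000+1.000000+1.000000=2.0000
k=2 src: inc=1.000000, refl=1.000000·0.600000=0.6000; V=1.000000+1.000000+0.600000=2.6000
k=3 load: inc=0.600000, refl=0.600000·1.000000=0.6000; V=2.000000+0.600000+0.600000=3.2000
k=4 src: inc=0.600000, refl=0.600000·0.600000=0.3600; V=2.600000+0.600000+0.360000=3.5600
k=5 load: inc=0.360000, refl=0.360000·1.000000=0.3600; V=3.200000+0.360000+0.360000=3.9200
k=6 src: inc=0.360000, refl=0.360000·0.600000=0.2160; V=3.560000+0.360000+0.216000=4.1360
k=7 load: inc=0.216000, refl=0.216000·1.000000=0.2160; V=3.920000+0.216000+0.216000=4.3520
k=8 src: inc=0.216000, refl=0.216000·0.600000=0.1296; V=4.136000+0.216000+0.129600=4.4816
k=9 load: inc=0.129600, refl=0.129600·1.000000=0.1296; V=4.352000+0.129600+0.129600=4.6112
k=10 src: inc=0.129600, refl=0.129600·0.600000=0.0778; V=4.481600+0.129600+0.077760=4.6890

0 0 source 1.0000
1 1 load 2.0000
2 2 source 2.6000
3 3 load 3.2000
4 4 source 3.5600
5 5 load 3.9200
6 6 source 4.1360
7 7 load 4.3520
8 8 source 4.4816
9 9 load 4.6112
10 10 source 4.6890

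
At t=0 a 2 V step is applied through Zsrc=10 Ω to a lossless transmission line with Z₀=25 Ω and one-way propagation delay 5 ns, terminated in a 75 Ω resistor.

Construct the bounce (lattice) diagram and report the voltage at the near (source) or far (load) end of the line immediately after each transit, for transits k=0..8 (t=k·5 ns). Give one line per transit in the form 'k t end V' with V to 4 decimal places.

0 0 source 1.4286
1 5 load 2.1429
2 10 source 1.8367
3 15 load 1.6837
4 20 source 1.7493
5 25 load 1.7821
6 30 source 1.7680
7 35 load 1.7610
8 40 source 1.7640

Γ_L=0.500000, Γ_S=-0.428571; launch V₁=2·25/35=1.428571
k=0 src: V=1.4286
k=1 load: inc=1.428571, refl=1.428571·0.500000=0.7143; V=0.000000+1.428571+0.714286=2.1429
k=2 src: inc=0.714286, refl=0.714286·-0.428571=-0.3061; V=1.428571+0.714286+-0.306122=1.8367
k=3 load: inc=-0.306122, refl=-0.306122·0.500000=-0.1531; V=2.142857+-0.306122+-0.153061=1.6837
k=4 src: inc=-0.153061, refl=-0.153061·-0.428571=0.0656; V=1.836735+-0.153061+0.065598=1.7493
k=5 load: inc=0.065598, refl=0.065598·0.500000=0.0328; V=1.683673+0.065598+0.032799=1.7821
k=6 src: inc=0.032799, refl=0.032799·-0.428571=-0.0141; V=1.749271+0.032799+-0.014057=1.7680
k=7 load: inc=-0.014057, refl=-0.014057·0.500000=-0.0070; V=1.782070+-0.014057+-0.007028=1.7610
k=8 src: inc=-0.007028, refl=-0.007028·-0.428571=0.0030; V=1.768013+-0.007028+0.003012=1.7640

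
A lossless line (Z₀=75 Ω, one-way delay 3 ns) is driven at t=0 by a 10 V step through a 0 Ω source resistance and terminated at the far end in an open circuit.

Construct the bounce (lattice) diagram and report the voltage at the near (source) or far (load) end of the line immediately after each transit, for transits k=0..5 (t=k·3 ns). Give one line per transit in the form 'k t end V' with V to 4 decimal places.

Γ_L=1.000000, Γ_S=-1.000000; launch V₁=10·75/75=10.000000
k=0 src: V=10.0000
k=1 load: inc=10.000000, refl=10.000000·1.000000=10.0000; V=0.000000+10.000000+10.000000=20.0000
k=2 src: inc=10.000000, refl=10.000000·-1.000000=-10.0000; V=10.000000+10.000000+-10.000000=10.0000
k=3 load: inc=-10.000000, refl=-10.000000·1.000000=-10.0000; V=20.000000+-10.000000+-10.000000=0.0000
k=4 src: inc=-10.000000, refl=-10.000000·-1.000000=10.0000; V=10.000000+-10.000000+10.000000=10.0000
k=5 load: inc=10.000000, refl=10.000000·1.000000=10.0000; V=0.000000+10.000000+10.000000=20.0000

0 0 source 10.0000
1 3 load 20.0000
2 6 source 10.0000
3 9 load 0.0000
4 12 source 10.0000
5 15 load 20.0000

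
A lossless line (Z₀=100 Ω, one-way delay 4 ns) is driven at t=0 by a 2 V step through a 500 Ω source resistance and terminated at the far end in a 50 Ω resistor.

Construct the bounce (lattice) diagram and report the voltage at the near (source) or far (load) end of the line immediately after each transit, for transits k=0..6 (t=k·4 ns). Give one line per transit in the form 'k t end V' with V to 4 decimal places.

0 0 source 0.3333
1 4 load 0.2222
2 8 source 0.1481
3 12 load 0.1728
4 16 source 0.1893
5 20 load 0.1838
6 24 source 0.1802

Γ_L=-0.333333, Γ_S=0.666667; launch V₁=2·100/600=0.333333
k=0 src: V=0.3333
k=1 load: inc=0.333333, refl=0.333333·-0.333333=-0.1111; V=0.000000+0.333333+-0.111111=0.2222
k=2 src: inc=-0.111111, refl=-0.111111·0.666667=-0.0741; V=0.333333+-0.111111+-0.074074=0.1481
k=3 load: inc=-0.074074, refl=-0.074074·-0.333333=0.0247; V=0.222222+-0.074074+0.024691=0.1728
k=4 src: inc=0.024691, refl=0.024691·0.666667=0.0165; V=0.148148+0.024691+0.016461=0.1893
k=5 load: inc=0.016461, refl=0.016461·-0.333333=-0.0055; V=0.172840+0.016461+-0.005487=0.1838
k=6 src: inc=-0.005487, refl=-0.005487·0.666667=-0.0037; V=0.189300+-0.005487+-0.003658=0.1802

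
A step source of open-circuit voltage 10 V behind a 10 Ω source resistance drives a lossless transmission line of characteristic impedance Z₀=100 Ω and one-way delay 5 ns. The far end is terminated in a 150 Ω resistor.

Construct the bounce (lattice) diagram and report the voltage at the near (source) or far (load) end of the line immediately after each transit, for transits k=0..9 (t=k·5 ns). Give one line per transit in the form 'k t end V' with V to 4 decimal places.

0 0 source 9.0909
1 5 load 10.9091
2 10 source 9.4215
3 15 load 9.1240
4 20 source 9.3674
5 25 load 9.4161
6 30 source 9.3762
7 35 load 9.3683
8 40 source 9.3748
9 45 load 9.3761

Γ_L=0.200000, Γ_S=-0.818182; launch V₁=10·100/110=9.090909
k=0 src: V=9.0909
k=1 load: inc=9.090909, refl=9.090909·0.200000=1.8182; V=0.000000+9.090909+1.818182=10.9091
k=2 src: inc=1.818182, refl=1.818182·-0.818182=-1.4876; V=9.090909+1.818182+-1.487603=9.4215
k=3 load: inc=-1.487603, refl=-1.487603·0.200000=-0.2975; V=10.909091+-1.487603+-0.297521=9.1240
k=4 src: inc=-0.297521, refl=-0.297521·-0.818182=0.2434; V=9.421488+-0.297521+0.243426=9.3674
k=5 load: inc=0.243426, refl=0.243426·0.200000=0.0487; V=9.123967+0.243426+0.048685=9.4161
k=6 src: inc=0.048685, refl=0.048685·-0.818182=-0.0398; V=9.367393+0.048685+-0.039833=9.3762
k=7 load: inc=-0.039833, refl=-0.039833·0.200000=-0.0080; V=9.416078+-0.039833+-0.007967=9.3683
k=8 src: inc=-0.007967, refl=-0.007967·-0.818182=0.0065; V=9.376245+-0.007967+0.006518=9.3748
k=9 load: inc=0.006518, refl=0.006518·0.200000=0.0013; V=9.368278+0.006518+0.001304=9.3761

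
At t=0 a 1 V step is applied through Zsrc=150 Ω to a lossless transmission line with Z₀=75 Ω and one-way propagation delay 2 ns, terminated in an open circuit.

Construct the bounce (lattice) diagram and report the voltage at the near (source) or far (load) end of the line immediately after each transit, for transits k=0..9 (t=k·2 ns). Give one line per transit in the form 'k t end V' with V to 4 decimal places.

Γ_L=1.000000, Γ_S=0.333333; launch V₁=1·75/225=0.333333
k=0 src: V=0.3333
k=1 load: inc=0.333333, refl=0.333333·1.000000=0.3333; V=0.000000+0.333333+0.333333=0.6667
k=2 src: inc=0.333333, refl=0.333333·0.333333=0.1111; V=0.333333+0.333333+0.111111=0.7778
k=3 load: inc=0.111111, refl=0.111111·1.000000=0.1111; V=0.666667+0.111111+0.111111=0.8889
k=4 src: inc=0.111111, refl=0.111111·0.333333=0.0370; V=0.777778+0.111111+0.037037=0.9259
k=5 load: inc=0.037037, refl=0.037037·1.000000=0.0370; V=0.888889+0.037037+0.037037=0.9630
k=6 src: inc=0.037037, refl=0.037037·0.333333=0.0123; V=0.925926+0.037037+0.012346=0.9753
k=7 load: inc=0.012346, refl=0.012346·1.000000=0.0123; V=0.962963+0.012346+0.012346=0.9877
k=8 src: inc=0.012346, refl=0.012346·0.333333=0.0041; V=0.975309+0.012346+0.004115=0.9918
k=9 load: inc=0.004115, refl=0.004115·1.000000=0.0041; V=0.987654+0.004115+0.004115=0.9959

0 0 source 0.3333
1 2 load 0.6667
2 4 source 0.7778
3 6 load 0.8889
4 8 source 0.9259
5 10 load 0.9630
6 12 source 0.9753
7 14 load 0.9877
8 16 source 0.9918
9 18 load 0.9959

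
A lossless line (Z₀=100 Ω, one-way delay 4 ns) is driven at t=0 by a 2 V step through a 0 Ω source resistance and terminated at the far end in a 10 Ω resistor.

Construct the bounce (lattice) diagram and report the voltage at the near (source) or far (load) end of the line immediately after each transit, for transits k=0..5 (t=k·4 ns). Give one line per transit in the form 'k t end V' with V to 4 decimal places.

Γ_L=-0.818182, Γ_S=-1.000000; launch V₁=2·100/100=2.000000
k=0 src: V=2.0000
k=1 load: inc=2.000000, refl=2.000000·-0.818182=-1.6364; V=0.000000+2.000000+-1.636364=0.3636
k=2 src: inc=-1.636364, refl=-1.636364·-1.000000=1.6364; V=2.000000+-1.636364+1.636364=2.0000
k=3 load: inc=1.636364, refl=1.636364·-0.818182=-1.3388; V=0.363636+1.636364+-1.338843=0.6612
k=4 src: inc=-1.338843, refl=-1.338843·-1.000000=1.3388; V=2.000000+-1.338843+1.338843=2.0000
k=5 load: inc=1.338843, refl=1.338843·-0.818182=-1.0954; V=0.661157+1.338843+-1.095417=0.9046

0 0 source 2.0000
1 4 load 0.3636
2 8 source 2.0000
3 12 load 0.6612
4 16 source 2.0000
5 20 load 0.9046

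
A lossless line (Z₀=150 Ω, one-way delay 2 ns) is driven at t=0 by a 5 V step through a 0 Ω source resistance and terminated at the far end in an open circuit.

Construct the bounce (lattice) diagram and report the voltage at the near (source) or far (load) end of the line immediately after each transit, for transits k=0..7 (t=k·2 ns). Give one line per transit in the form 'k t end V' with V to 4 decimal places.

Γ_L=1.000000, Γ_S=-1.000000; launch V₁=5·150/150=5.000000
k=0 src: V=5.0000
k=1 load: inc=5.000000, refl=5.000000·1.000000=5.0000; V=0.000000+5.000000+5.000000=10.0000
k=2 src: inc=5.000000, refl=5.000000·-1.000000=-5.0000; V=5.000000+5.000000+-5.000000=5.0000
k=3 load: inc=-5.000000, refl=-5.000000·1.000000=-5.0000; V=10.000000+-5.000000+-5.000000=0.0000
k=4 src: inc=-5.000000, refl=-5.000000·-1.000000=5.0000; V=5.000000+-5.000000+5.000000=5.0000
k=5 load: inc=5.000000, refl=5.000000·1.000000=5.0000; V=0.000000+5.000000+5.000000=10.0000
k=6 src: inc=5.000000, refl=5.000000·-1.000000=-5.0000; V=5.000000+5.000000+-5.000000=5.0000
k=7 load: inc=-5.000000, refl=-5.000000·1.000000=-5.0000; V=10.000000+-5.000000+-5.000000=0.0000

0 0 source 5.0000
1 2 load 10.0000
2 4 source 5.0000
3 6 load 0.0000
4 8 source 5.0000
5 10 load 10.0000
6 12 source 5.0000
7 14 load 0.0000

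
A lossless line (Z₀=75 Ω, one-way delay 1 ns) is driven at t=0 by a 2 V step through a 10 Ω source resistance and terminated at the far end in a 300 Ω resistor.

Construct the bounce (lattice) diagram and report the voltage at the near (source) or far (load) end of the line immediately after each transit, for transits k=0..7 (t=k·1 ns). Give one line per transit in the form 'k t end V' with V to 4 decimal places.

0 0 source 1.7647
1 1 load 2.8235
2 2 source 2.0138
3 3 load 1.5280
4 4 source 1.8995
5 5 load 2.1224
6 6 source 1.9520
7 7 load 1.8497

Γ_L=0.600000, Γ_S=-0.764706; launch V₁=2·75/85=1.764706
k=0 src: V=1.7647
k=1 load: inc=1.764706, refl=1.764706·0.600000=1.0588; V=0.000000+1.764706+1.058824=2.8235
k=2 src: inc=1.058824, refl=1.058824·-0.764706=-0.8097; V=1.764706+1.058824+-0.809689=2.0138
k=3 load: inc=-0.809689, refl=-0.809689·0.600000=-0.4858; V=2.823529+-0.809689+-0.485813=1.5280
k=4 src: inc=-0.485813, refl=-0.485813·-0.764706=0.3715; V=2.013841+-0.485813+0.371504=1.8995
k=5 load: inc=0.371504, refl=0.371504·0.600000=0.2229; V=1.528028+0.371504+0.222903=2.1224
k=6 src: inc=0.222903, refl=0.222903·-0.764706=-0.1705; V=1.899532+0.222903+-0.170455=1.9520
k=7 load: inc=-0.170455, refl=-0.170455·0.600000=-0.1023; V=2.122434+-0.170455+-0.102273=1.8497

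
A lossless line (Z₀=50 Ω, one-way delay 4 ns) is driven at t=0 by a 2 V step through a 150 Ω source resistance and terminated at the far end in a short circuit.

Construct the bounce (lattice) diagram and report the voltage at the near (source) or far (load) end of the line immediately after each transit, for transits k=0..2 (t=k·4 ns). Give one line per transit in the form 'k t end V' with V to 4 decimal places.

0 0 source 0.5000
1 4 load 0.0000
2 8 source -0.2500

Γ_L=-1.000000, Γ_S=0.500000; launch V₁=2·50/200=0.500000
k=0 src: V=0.5000
k=1 load: inc=0.500000, refl=0.500000·-1.000000=-0.5000; V=0.000000+0.500000+-0.500000=0.0000
k=2 src: inc=-0.500000, refl=-0.500000·0.500000=-0.2500; V=0.500000+-0.500000+-0.250000=-0.2500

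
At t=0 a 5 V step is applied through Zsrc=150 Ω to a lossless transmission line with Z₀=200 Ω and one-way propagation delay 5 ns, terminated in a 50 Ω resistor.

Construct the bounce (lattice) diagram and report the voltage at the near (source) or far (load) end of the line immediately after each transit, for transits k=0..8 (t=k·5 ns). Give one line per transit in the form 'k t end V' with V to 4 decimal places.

Γ_L=-0.600000, Γ_S=-0.142857; launch V₁=5·200/350=2.857143
k=0 src: V=2.8571
k=1 load: inc=2.857143, refl=2.857143·-0.600000=-1.7143; V=0.000000+2.857143+-1.714286=1.1429
k=2 src: inc=-1.714286, refl=-1.714286·-0.142857=0.2449; V=2.857143+-1.714286+0.244898=1.3878
k=3 load: inc=0.244898, refl=0.244898·-0.600000=-0.1469; V=1.142857+0.244898+-0.146939=1.2408
k=4 src: inc=-0.146939, refl=-0.146939·-0.142857=0.0210; V=1.387755+-0.146939+0.020991=1.2618
k=5 load: inc=0.020991, refl=0.020991·-0.600000=-0.0126; V=1.240816+0.020991+-0.012595=1.2492
k=6 src: inc=-0.012595, refl=-0.012595·-0.142857=0.0018; V=1.261808+-0.012595+0.001799=1.2510
k=7 load: inc=0.001799, refl=0.001799·-0.600000=-0.0011; V=1.249213+0.001799+-0.001080=1.2499
k=8 src: inc=-0.001080, refl=-0.001080·-0.142857=0.0002; V=1.251012+-0.001080+0.000154=1.2501

0 0 source 2.8571
1 5 load 1.1429
2 10 source 1.3878
3 15 load 1.2408
4 20 source 1.2618
5 25 load 1.2492
6 30 source 1.2510
7 35 load 1.2499
8 40 source 1.2501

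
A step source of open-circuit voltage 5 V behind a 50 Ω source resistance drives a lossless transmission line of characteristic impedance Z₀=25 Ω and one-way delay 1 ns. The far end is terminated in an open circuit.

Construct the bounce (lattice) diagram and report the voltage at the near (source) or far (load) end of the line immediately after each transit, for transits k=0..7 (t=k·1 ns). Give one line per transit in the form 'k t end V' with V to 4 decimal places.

0 0 source 1.6667
1 1 load 3.3333
2 2 source 3.8889
3 3 load 4.4444
4 4 source 4.6296
5 5 load 4.8148
6 6 source 4.8765
7 7 load 4.9383

Γ_L=1.000000, Γ_S=0.333333; launch V₁=5·25/75=1.666667
k=0 src: V=1.6667
k=1 load: inc=1.666667, refl=1.666667·1.000000=1.6667; V=0.000000+1.666667+1.666667=3.3333
k=2 src: inc=1.666667, refl=1.666667·0.333333=0.5556; V=1.666667+1.666667+0.555556=3.8889
k=3 load: inc=0.555556, refl=0.555556·1.000000=0.5556; V=3.333333+0.555556+0.555556=4.4444
k=4 src: inc=0.555556, refl=0.555556·0.333333=0.1852; V=3.888889+0.555556+0.185185=4.6296
k=5 load: inc=0.185185, refl=0.185185·1.000000=0.1852; V=4.444444+0.185185+0.185185=4.8148
k=6 src: inc=0.185185, refl=0.185185·0.333333=0.0617; V=4.629630+0.185185+0.061728=4.8765
k=7 load: inc=0.061728, refl=0.061728·1.000000=0.0617; V=4.814815+0.061728+0.061728=4.9383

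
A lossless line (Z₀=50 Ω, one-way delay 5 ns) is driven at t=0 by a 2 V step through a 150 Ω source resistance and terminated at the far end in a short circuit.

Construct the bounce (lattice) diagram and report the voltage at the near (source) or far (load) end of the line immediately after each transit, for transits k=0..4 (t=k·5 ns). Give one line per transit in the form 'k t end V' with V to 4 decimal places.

Γ_L=-1.000000, Γ_S=0.500000; launch V₁=2·50/200=0.500000
k=0 src: V=0.5000
k=1 load: inc=0.500000, refl=0.500000·-1.000000=-0.5000; V=0.000000+0.500000+-0.500000=0.0000
k=2 src: inc=-0.500000, refl=-0.500000·0.500000=-0.2500; V=0.500000+-0.500000+-0.250000=-0.2500
k=3 load: inc=-0.250000, refl=-0.250000·-1.000000=0.2500; V=0.000000+-0.250000+0.250000=0.0000
k=4 src: inc=0.250000, refl=0.250000·0.500000=0.1250; V=-0.250000+0.250000+0.125000=0.1250

0 0 source 0.5000
1 5 load 0.0000
2 10 source -0.2500
3 15 load 0.0000
4 20 source 0.1250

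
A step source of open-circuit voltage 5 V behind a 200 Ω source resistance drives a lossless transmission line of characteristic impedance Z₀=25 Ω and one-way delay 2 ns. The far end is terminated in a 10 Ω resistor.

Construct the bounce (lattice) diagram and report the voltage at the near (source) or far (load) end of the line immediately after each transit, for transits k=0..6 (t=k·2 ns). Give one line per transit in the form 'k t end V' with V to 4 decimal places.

Γ_L=-0.428571, Γ_S=0.777778; launch V₁=5·25/225=0.555556
k=0 src: V=0.5556
k=1 load: inc=0.555556, refl=0.555556·-0.428571=-0.2381; V=0.000000+0.555556+-0.238095=0.3175
k=2 src: inc=-0.238095, refl=-0.238095·0.777778=-0.1852; V=0.555556+-0.238095+-0.185185=0.1323
k=3 load: inc=-0.185185, refl=-0.185185·-0.428571=0.0794; V=0.317460+-0.185185+0.079365=0.2116
k=4 src: inc=0.079365, refl=0.079365·0.777778=0.0617; V=0.132275+0.079365+0.061728=0.2734
k=5 load: inc=0.061728, refl=0.061728·-0.428571=-0.0265; V=0.211640+0.061728+-0.026455=0.2469
k=6 src: inc=-0.026455, refl=-0.026455·0.777778=-0.0206; V=0.273369+-0.026455+-0.020576=0.2263

0 0 source 0.5556
1 2 load 0.3175
2 4 source 0.1323
3 6 load 0.2116
4 8 source 0.2734
5 10 load 0.2469
6 12 source 0.2263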